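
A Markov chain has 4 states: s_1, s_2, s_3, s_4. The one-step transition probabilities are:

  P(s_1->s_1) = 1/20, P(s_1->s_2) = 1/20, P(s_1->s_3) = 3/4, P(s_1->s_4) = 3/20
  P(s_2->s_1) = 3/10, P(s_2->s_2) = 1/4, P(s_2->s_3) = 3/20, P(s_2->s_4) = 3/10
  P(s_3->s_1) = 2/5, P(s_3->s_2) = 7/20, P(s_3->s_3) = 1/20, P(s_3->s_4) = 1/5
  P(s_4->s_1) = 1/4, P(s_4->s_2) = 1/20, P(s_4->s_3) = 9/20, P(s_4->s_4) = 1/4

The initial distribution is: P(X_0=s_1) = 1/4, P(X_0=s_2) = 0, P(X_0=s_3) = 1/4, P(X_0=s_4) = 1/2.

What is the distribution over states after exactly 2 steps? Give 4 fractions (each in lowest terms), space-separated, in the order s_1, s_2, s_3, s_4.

Answer: 109/400 81/400 251/800 169/800

Derivation:
Propagating the distribution step by step (d_{t+1} = d_t * P):
d_0 = (s_1=1/4, s_2=0, s_3=1/4, s_4=1/2)
  d_1[s_1] = 1/4*1/20 + 0*3/10 + 1/4*2/5 + 1/2*1/4 = 19/80
  d_1[s_2] = 1/4*1/20 + 0*1/4 + 1/4*7/20 + 1/2*1/20 = 1/8
  d_1[s_3] = 1/4*3/4 + 0*3/20 + 1/4*1/20 + 1/2*9/20 = 17/40
  d_1[s_4] = 1/4*3/20 + 0*3/10 + 1/4*1/5 + 1/2*1/4 = 17/80
d_1 = (s_1=19/80, s_2=1/8, s_3=17/40, s_4=17/80)
  d_2[s_1] = 19/80*1/20 + 1/8*3/10 + 17/40*2/5 + 17/80*1/4 = 109/400
  d_2[s_2] = 19/80*1/20 + 1/8*1/4 + 17/40*7/20 + 17/80*1/20 = 81/400
  d_2[s_3] = 19/80*3/4 + 1/8*3/20 + 17/40*1/20 + 17/80*9/20 = 251/800
  d_2[s_4] = 19/80*3/20 + 1/8*3/10 + 17/40*1/5 + 17/80*1/4 = 169/800
d_2 = (s_1=109/400, s_2=81/400, s_3=251/800, s_4=169/800)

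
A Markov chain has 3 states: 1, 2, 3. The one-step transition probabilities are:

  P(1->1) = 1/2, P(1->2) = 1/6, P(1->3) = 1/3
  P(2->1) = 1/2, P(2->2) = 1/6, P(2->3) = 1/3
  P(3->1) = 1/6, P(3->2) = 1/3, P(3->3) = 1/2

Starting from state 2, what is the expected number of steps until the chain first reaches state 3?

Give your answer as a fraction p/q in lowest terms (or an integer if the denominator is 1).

Answer: 3

Derivation:
Let h_i = expected steps to first reach 3 from state i.
Boundary: h_3 = 0.
First-step equations for the other states:
  h_1 = 1 + 1/2*h_1 + 1/6*h_2 + 1/3*h_3
  h_2 = 1 + 1/2*h_1 + 1/6*h_2 + 1/3*h_3

Substituting h_3 = 0 and rearranging gives the linear system (I - Q) h = 1:
  [1/2, -1/6] . (h_1, h_2) = 1
  [-1/2, 5/6] . (h_1, h_2) = 1

Solving yields:
  h_1 = 3
  h_2 = 3

Starting state is 2, so the expected hitting time is h_2 = 3.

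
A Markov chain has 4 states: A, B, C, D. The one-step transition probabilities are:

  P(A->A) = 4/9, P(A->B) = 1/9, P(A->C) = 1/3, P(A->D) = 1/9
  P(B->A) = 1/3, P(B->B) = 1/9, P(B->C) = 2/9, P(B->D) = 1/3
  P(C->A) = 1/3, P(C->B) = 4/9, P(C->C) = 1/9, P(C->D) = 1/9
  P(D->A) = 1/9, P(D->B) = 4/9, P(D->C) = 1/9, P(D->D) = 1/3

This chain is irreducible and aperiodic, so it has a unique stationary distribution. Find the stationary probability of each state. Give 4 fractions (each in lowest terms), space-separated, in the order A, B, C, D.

Answer: 53/165 167/660 139/660 71/330

Derivation:
The stationary distribution satisfies pi = pi * P, i.e.:
  pi_A = 4/9*pi_A + 1/3*pi_B + 1/3*pi_C + 1/9*pi_D
  pi_B = 1/9*pi_A + 1/9*pi_B + 4/9*pi_C + 4/9*pi_D
  pi_C = 1/3*pi_A + 2/9*pi_B + 1/9*pi_C + 1/9*pi_D
  pi_D = 1/9*pi_A + 1/3*pi_B + 1/9*pi_C + 1/3*pi_D
with normalization: pi_A + pi_B + pi_C + pi_D = 1.

Using the first 3 balance equations plus normalization, the linear system A*pi = b is:
  [-5/9, 1/3, 1/3, 1/9] . pi = 0
  [1/9, -8/9, 4/9, 4/9] . pi = 0
  [1/3, 2/9, -8/9, 1/9] . pi = 0
  [1, 1, 1, 1] . pi = 1

Solving yields:
  pi_A = 53/165
  pi_B = 167/660
  pi_C = 139/660
  pi_D = 71/330

Verification (pi * P):
  53/165*4/9 + 167/660*1/3 + 139/660*1/3 + 71/330*1/9 = 53/165 = pi_A  (ok)
  53/165*1/9 + 167/660*1/9 + 139/660*4/9 + 71/330*4/9 = 167/660 = pi_B  (ok)
  53/165*1/3 + 167/660*2/9 + 139/660*1/9 + 71/330*1/9 = 139/660 = pi_C  (ok)
  53/165*1/9 + 167/660*1/3 + 139/660*1/9 + 71/330*1/3 = 71/330 = pi_D  (ok)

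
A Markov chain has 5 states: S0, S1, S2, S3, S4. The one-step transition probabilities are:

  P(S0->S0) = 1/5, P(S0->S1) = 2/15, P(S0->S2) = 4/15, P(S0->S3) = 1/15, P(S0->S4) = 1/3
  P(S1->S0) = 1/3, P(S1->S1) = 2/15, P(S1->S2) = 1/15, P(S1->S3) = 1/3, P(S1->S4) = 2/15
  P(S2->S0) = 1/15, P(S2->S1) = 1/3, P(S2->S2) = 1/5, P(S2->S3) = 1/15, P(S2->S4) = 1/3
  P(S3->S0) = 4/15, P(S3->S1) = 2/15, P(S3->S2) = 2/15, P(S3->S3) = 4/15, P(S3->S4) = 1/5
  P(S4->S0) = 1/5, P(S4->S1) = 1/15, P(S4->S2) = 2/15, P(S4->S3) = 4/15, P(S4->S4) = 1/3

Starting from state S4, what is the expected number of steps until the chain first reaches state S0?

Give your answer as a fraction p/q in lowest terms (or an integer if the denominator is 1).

Let h_i = expected steps to first reach S0 from state i.
Boundary: h_S0 = 0.
First-step equations for the other states:
  h_S1 = 1 + 1/3*h_S0 + 2/15*h_S1 + 1/15*h_S2 + 1/3*h_S3 + 2/15*h_S4
  h_S2 = 1 + 1/15*h_S0 + 1/3*h_S1 + 1/5*h_S2 + 1/15*h_S3 + 1/3*h_S4
  h_S3 = 1 + 4/15*h_S0 + 2/15*h_S1 + 2/15*h_S2 + 4/15*h_S3 + 1/5*h_S4
  h_S4 = 1 + 1/5*h_S0 + 1/15*h_S1 + 2/15*h_S2 + 4/15*h_S3 + 1/3*h_S4

Substituting h_S0 = 0 and rearranging gives the linear system (I - Q) h = 1:
  [13/15, -1/15, -1/3, -2/15] . (h_S1, h_S2, h_S3, h_S4) = 1
  [-1/3, 4/5, -1/15, -1/3] . (h_S1, h_S2, h_S3, h_S4) = 1
  [-2/15, -2/15, 11/15, -1/5] . (h_S1, h_S2, h_S3, h_S4) = 1
  [-1/15, -2/15, -4/15, 2/3] . (h_S1, h_S2, h_S3, h_S4) = 1

Solving yields:
  h_S1 = 9435/2413
  h_S2 = 2625/508
  h_S3 = 41295/9652
  h_S4 = 2355/508

Starting state is S4, so the expected hitting time is h_S4 = 2355/508.

Answer: 2355/508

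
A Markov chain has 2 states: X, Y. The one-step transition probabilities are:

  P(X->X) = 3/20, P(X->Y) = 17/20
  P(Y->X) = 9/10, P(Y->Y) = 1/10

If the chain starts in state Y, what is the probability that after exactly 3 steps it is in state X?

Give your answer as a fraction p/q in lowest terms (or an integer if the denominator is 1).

Answer: 117/160

Derivation:
Computing P^3 by repeated multiplication:
P^1 =
  X: [3/20, 17/20]
  Y: [9/10, 1/10]
P^2 =
  X: [63/80, 17/80]
  Y: [9/40, 31/40]
P^3 =
  X: [99/320, 221/320]
  Y: [117/160, 43/160]

(P^3)[Y -> X] = 117/160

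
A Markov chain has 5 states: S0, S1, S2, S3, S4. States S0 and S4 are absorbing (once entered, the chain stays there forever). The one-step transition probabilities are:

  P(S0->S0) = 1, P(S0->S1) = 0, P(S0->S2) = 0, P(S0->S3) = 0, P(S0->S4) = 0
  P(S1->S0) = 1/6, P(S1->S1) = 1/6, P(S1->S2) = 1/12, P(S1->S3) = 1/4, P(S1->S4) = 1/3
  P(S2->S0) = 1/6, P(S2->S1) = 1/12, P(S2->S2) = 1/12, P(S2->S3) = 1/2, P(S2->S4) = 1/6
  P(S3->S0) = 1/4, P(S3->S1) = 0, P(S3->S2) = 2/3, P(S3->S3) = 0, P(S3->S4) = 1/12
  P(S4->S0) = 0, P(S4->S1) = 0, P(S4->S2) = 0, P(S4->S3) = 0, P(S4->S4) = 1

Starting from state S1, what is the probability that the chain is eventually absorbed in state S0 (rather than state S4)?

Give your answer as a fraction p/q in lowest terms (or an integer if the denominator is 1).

Let a_i = P(absorbed in S0 | start in state i).
Boundary conditions: a_S0 = 1, a_S4 = 0.
For each transient state i, a_i = sum_j P(i->j) * a_j:
  a_S1 = 1/6*a_S0 + 1/6*a_S1 + 1/12*a_S2 + 1/4*a_S3 + 1/3*a_S4
  a_S2 = 1/6*a_S0 + 1/12*a_S1 + 1/12*a_S2 + 1/2*a_S3 + 1/6*a_S4
  a_S3 = 1/4*a_S0 + 0*a_S1 + 2/3*a_S2 + 0*a_S3 + 1/12*a_S4

Substituting a_S0 = 1 and a_S4 = 0, rearrange to (I - Q) a = r where r[i] = P(i -> S0):
  [5/6, -1/12, -1/4] . (a_S1, a_S2, a_S3) = 1/6
  [-1/12, 11/12, -1/2] . (a_S1, a_S2, a_S3) = 1/6
  [0, -2/3, 1] . (a_S1, a_S2, a_S3) = 1/4

Solving yields:
  a_S1 = 119/268
  a_S2 = 151/268
  a_S3 = 503/804

Starting state is S1, so the absorption probability is a_S1 = 119/268.

Answer: 119/268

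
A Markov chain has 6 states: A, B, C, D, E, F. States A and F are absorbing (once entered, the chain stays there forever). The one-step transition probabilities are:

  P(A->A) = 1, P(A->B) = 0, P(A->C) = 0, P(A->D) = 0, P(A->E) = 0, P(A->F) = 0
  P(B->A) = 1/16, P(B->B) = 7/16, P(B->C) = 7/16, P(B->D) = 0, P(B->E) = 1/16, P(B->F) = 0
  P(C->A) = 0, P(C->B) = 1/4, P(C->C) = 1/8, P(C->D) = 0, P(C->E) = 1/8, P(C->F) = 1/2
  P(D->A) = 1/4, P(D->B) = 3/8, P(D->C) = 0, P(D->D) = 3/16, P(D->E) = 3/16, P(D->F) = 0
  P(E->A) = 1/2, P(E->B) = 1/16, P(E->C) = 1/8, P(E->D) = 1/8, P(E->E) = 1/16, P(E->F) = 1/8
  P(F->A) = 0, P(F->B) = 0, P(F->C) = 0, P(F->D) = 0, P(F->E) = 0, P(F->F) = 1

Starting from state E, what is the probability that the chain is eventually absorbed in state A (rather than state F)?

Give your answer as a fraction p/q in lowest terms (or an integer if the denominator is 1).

Answer: 381/575

Derivation:
Let a_i = P(absorbed in A | start in state i).
Boundary conditions: a_A = 1, a_F = 0.
For each transient state i, a_i = sum_j P(i->j) * a_j:
  a_B = 1/16*a_A + 7/16*a_B + 7/16*a_C + 0*a_D + 1/16*a_E + 0*a_F
  a_C = 0*a_A + 1/4*a_B + 1/8*a_C + 0*a_D + 1/8*a_E + 1/2*a_F
  a_D = 1/4*a_A + 3/8*a_B + 0*a_C + 3/16*a_D + 3/16*a_E + 0*a_F
  a_E = 1/2*a_A + 1/16*a_B + 1/8*a_C + 1/8*a_D + 1/16*a_E + 1/8*a_F

Substituting a_A = 1 and a_F = 0, rearrange to (I - Q) a = r where r[i] = P(i -> A):
  [9/16, -7/16, 0, -1/16] . (a_B, a_C, a_D, a_E) = 1/16
  [-1/4, 7/8, 0, -1/8] . (a_B, a_C, a_D, a_E) = 0
  [-3/8, 0, 13/16, -3/16] . (a_B, a_C, a_D, a_E) = 1/4
  [-1/16, -1/8, -1/8, 15/16] . (a_B, a_C, a_D, a_E) = 1/2

Solving yields:
  a_B = 191/575
  a_C = 109/575
  a_D = 353/575
  a_E = 381/575

Starting state is E, so the absorption probability is a_E = 381/575.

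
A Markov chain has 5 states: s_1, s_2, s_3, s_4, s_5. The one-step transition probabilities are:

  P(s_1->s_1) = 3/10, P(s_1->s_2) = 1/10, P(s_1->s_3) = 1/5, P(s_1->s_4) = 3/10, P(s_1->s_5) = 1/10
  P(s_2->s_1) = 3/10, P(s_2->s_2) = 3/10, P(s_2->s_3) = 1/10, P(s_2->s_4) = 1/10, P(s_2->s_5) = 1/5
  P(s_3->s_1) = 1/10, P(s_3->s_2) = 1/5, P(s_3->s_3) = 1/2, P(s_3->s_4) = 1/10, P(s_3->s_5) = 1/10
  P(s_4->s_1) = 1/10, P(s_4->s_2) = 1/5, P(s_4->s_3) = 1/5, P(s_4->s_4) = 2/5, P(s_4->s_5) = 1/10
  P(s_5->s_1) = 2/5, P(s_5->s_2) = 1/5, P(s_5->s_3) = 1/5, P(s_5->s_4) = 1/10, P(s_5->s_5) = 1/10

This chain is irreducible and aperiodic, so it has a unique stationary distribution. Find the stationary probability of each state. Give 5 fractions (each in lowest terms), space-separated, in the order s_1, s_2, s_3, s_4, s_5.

Answer: 163/743 147/743 1339/5201 1069/5201 89/743

Derivation:
The stationary distribution satisfies pi = pi * P, i.e.:
  pi_s_1 = 3/10*pi_s_1 + 3/10*pi_s_2 + 1/10*pi_s_3 + 1/10*pi_s_4 + 2/5*pi_s_5
  pi_s_2 = 1/10*pi_s_1 + 3/10*pi_s_2 + 1/5*pi_s_3 + 1/5*pi_s_4 + 1/5*pi_s_5
  pi_s_3 = 1/5*pi_s_1 + 1/10*pi_s_2 + 1/2*pi_s_3 + 1/5*pi_s_4 + 1/5*pi_s_5
  pi_s_4 = 3/10*pi_s_1 + 1/10*pi_s_2 + 1/10*pi_s_3 + 2/5*pi_s_4 + 1/10*pi_s_5
  pi_s_5 = 1/10*pi_s_1 + 1/5*pi_s_2 + 1/10*pi_s_3 + 1/10*pi_s_4 + 1/10*pi_s_5
with normalization: pi_s_1 + pi_s_2 + pi_s_3 + pi_s_4 + pi_s_5 = 1.

Using the first 4 balance equations plus normalization, the linear system A*pi = b is:
  [-7/10, 3/10, 1/10, 1/10, 2/5] . pi = 0
  [1/10, -7/10, 1/5, 1/5, 1/5] . pi = 0
  [1/5, 1/10, -1/2, 1/5, 1/5] . pi = 0
  [3/10, 1/10, 1/10, -3/5, 1/10] . pi = 0
  [1, 1, 1, 1, 1] . pi = 1

Solving yields:
  pi_s_1 = 163/743
  pi_s_2 = 147/743
  pi_s_3 = 1339/5201
  pi_s_4 = 1069/5201
  pi_s_5 = 89/743

Verification (pi * P):
  163/743*3/10 + 147/743*3/10 + 1339/5201*1/10 + 1069/5201*1/10 + 89/743*2/5 = 163/743 = pi_s_1  (ok)
  163/743*1/10 + 147/743*3/10 + 1339/5201*1/5 + 1069/5201*1/5 + 89/743*1/5 = 147/743 = pi_s_2  (ok)
  163/743*1/5 + 147/743*1/10 + 1339/5201*1/2 + 1069/5201*1/5 + 89/743*1/5 = 1339/5201 = pi_s_3  (ok)
  163/743*3/10 + 147/743*1/10 + 1339/5201*1/10 + 1069/5201*2/5 + 89/743*1/10 = 1069/5201 = pi_s_4  (ok)
  163/743*1/10 + 147/743*1/5 + 1339/5201*1/10 + 1069/5201*1/10 + 89/743*1/10 = 89/743 = pi_s_5  (ok)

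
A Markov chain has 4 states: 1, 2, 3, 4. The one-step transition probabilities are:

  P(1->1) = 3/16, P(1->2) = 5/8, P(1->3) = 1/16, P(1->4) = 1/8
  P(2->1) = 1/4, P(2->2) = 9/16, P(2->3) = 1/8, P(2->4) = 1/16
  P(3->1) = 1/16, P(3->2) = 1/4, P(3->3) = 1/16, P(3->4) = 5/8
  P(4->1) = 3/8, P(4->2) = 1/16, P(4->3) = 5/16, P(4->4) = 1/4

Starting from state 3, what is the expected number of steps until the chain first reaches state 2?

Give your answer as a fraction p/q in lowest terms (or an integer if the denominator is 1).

Let h_i = expected steps to first reach 2 from state i.
Boundary: h_2 = 0.
First-step equations for the other states:
  h_1 = 1 + 3/16*h_1 + 5/8*h_2 + 1/16*h_3 + 1/8*h_4
  h_3 = 1 + 1/16*h_1 + 1/4*h_2 + 1/16*h_3 + 5/8*h_4
  h_4 = 1 + 3/8*h_1 + 1/16*h_2 + 5/16*h_3 + 1/4*h_4

Substituting h_2 = 0 and rearranging gives the linear system (I - Q) h = 1:
  [13/16, -1/16, -1/8] . (h_1, h_3, h_4) = 1
  [-1/16, 15/16, -5/8] . (h_1, h_3, h_4) = 1
  [-3/8, -5/16, 3/4] . (h_1, h_3, h_4) = 1

Solving yields:
  h_1 = 256/119
  h_3 = 464/119
  h_4 = 480/119

Starting state is 3, so the expected hitting time is h_3 = 464/119.

Answer: 464/119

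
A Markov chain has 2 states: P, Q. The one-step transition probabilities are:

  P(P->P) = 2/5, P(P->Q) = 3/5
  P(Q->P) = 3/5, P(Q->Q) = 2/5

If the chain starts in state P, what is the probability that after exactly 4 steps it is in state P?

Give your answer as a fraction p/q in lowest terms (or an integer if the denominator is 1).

Computing P^4 by repeated multiplication:
P^1 =
  P: [2/5, 3/5]
  Q: [3/5, 2/5]
P^2 =
  P: [13/25, 12/25]
  Q: [12/25, 13/25]
P^3 =
  P: [62/125, 63/125]
  Q: [63/125, 62/125]
P^4 =
  P: [313/625, 312/625]
  Q: [312/625, 313/625]

(P^4)[P -> P] = 313/625

Answer: 313/625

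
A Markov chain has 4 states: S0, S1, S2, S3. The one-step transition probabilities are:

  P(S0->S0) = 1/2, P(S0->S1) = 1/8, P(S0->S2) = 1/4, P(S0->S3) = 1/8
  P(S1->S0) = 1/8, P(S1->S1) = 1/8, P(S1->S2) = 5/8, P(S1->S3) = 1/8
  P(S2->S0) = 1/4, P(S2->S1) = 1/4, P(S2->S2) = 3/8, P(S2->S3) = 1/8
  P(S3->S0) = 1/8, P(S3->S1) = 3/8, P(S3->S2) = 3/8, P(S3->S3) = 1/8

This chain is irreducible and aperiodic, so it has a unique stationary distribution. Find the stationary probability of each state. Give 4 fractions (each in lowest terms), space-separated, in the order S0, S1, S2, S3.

The stationary distribution satisfies pi = pi * P, i.e.:
  pi_S0 = 1/2*pi_S0 + 1/8*pi_S1 + 1/4*pi_S2 + 1/8*pi_S3
  pi_S1 = 1/8*pi_S0 + 1/8*pi_S1 + 1/4*pi_S2 + 3/8*pi_S3
  pi_S2 = 1/4*pi_S0 + 5/8*pi_S1 + 3/8*pi_S2 + 3/8*pi_S3
  pi_S3 = 1/8*pi_S0 + 1/8*pi_S1 + 1/8*pi_S2 + 1/8*pi_S3
with normalization: pi_S0 + pi_S1 + pi_S2 + pi_S3 = 1.

Using the first 3 balance equations plus normalization, the linear system A*pi = b is:
  [-1/2, 1/8, 1/4, 1/8] . pi = 0
  [1/8, -7/8, 1/4, 3/8] . pi = 0
  [1/4, 5/8, -5/8, 3/8] . pi = 0
  [1, 1, 1, 1] . pi = 1

Solving yields:
  pi_S0 = 59/212
  pi_S1 = 87/424
  pi_S2 = 83/212
  pi_S3 = 1/8

Verification (pi * P):
  59/212*1/2 + 87/424*1/8 + 83/212*1/4 + 1/8*1/8 = 59/212 = pi_S0  (ok)
  59/212*1/8 + 87/424*1/8 + 83/212*1/4 + 1/8*3/8 = 87/424 = pi_S1  (ok)
  59/212*1/4 + 87/424*5/8 + 83/212*3/8 + 1/8*3/8 = 83/212 = pi_S2  (ok)
  59/212*1/8 + 87/424*1/8 + 83/212*1/8 + 1/8*1/8 = 1/8 = pi_S3  (ok)

Answer: 59/212 87/424 83/212 1/8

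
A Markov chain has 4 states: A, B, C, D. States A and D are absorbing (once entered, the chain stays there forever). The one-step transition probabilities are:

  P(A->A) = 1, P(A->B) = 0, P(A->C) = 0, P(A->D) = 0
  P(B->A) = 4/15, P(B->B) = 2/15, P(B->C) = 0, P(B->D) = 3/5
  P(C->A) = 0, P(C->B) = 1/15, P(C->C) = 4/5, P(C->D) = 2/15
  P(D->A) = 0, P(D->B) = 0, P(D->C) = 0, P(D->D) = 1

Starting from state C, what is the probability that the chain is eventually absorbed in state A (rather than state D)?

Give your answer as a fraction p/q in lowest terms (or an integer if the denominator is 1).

Let a_i = P(absorbed in A | start in state i).
Boundary conditions: a_A = 1, a_D = 0.
For each transient state i, a_i = sum_j P(i->j) * a_j:
  a_B = 4/15*a_A + 2/15*a_B + 0*a_C + 3/5*a_D
  a_C = 0*a_A + 1/15*a_B + 4/5*a_C + 2/15*a_D

Substituting a_A = 1 and a_D = 0, rearrange to (I - Q) a = r where r[i] = P(i -> A):
  [13/15, 0] . (a_B, a_C) = 4/15
  [-1/15, 1/5] . (a_B, a_C) = 0

Solving yields:
  a_B = 4/13
  a_C = 4/39

Starting state is C, so the absorption probability is a_C = 4/39.

Answer: 4/39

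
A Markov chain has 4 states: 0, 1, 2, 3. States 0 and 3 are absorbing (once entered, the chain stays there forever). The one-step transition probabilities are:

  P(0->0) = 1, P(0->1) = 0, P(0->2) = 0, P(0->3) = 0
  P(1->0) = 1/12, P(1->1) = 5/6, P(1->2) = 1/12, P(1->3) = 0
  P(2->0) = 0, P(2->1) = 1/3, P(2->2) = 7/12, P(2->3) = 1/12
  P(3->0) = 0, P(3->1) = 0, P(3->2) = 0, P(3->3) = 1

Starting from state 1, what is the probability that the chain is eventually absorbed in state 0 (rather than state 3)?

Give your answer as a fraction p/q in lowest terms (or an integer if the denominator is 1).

Let a_i = P(absorbed in 0 | start in state i).
Boundary conditions: a_0 = 1, a_3 = 0.
For each transient state i, a_i = sum_j P(i->j) * a_j:
  a_1 = 1/12*a_0 + 5/6*a_1 + 1/12*a_2 + 0*a_3
  a_2 = 0*a_0 + 1/3*a_1 + 7/12*a_2 + 1/12*a_3

Substituting a_0 = 1 and a_3 = 0, rearrange to (I - Q) a = r where r[i] = P(i -> 0):
  [1/6, -1/12] . (a_1, a_2) = 1/12
  [-1/3, 5/12] . (a_1, a_2) = 0

Solving yields:
  a_1 = 5/6
  a_2 = 2/3

Starting state is 1, so the absorption probability is a_1 = 5/6.

Answer: 5/6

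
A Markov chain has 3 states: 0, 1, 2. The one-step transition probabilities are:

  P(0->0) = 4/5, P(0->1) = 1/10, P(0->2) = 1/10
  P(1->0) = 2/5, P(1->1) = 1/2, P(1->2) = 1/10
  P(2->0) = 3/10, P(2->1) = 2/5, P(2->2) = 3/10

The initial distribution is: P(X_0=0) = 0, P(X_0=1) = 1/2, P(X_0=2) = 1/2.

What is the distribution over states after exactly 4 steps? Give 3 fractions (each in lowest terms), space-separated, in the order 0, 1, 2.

Answer: 781/1250 156/625 157/1250

Derivation:
Propagating the distribution step by step (d_{t+1} = d_t * P):
d_0 = (0=0, 1=1/2, 2=1/2)
  d_1[0] = 0*4/5 + 1/2*2/5 + 1/2*3/10 = 7/20
  d_1[1] = 0*1/10 + 1/2*1/2 + 1/2*2/5 = 9/20
  d_1[2] = 0*1/10 + 1/2*1/10 + 1/2*3/10 = 1/5
d_1 = (0=7/20, 1=9/20, 2=1/5)
  d_2[0] = 7/20*4/5 + 9/20*2/5 + 1/5*3/10 = 13/25
  d_2[1] = 7/20*1/10 + 9/20*1/2 + 1/5*2/5 = 17/50
  d_2[2] = 7/20*1/10 + 9/20*1/10 + 1/5*3/10 = 7/50
d_2 = (0=13/25, 1=17/50, 2=7/50)
  d_3[0] = 13/25*4/5 + 17/50*2/5 + 7/50*3/10 = 297/500
  d_3[1] = 13/25*1/10 + 17/50*1/2 + 7/50*2/5 = 139/500
  d_3[2] = 13/25*1/10 + 17/50*1/10 + 7/50*3/10 = 16/125
d_3 = (0=297/500, 1=139/500, 2=16/125)
  d_4[0] = 297/500*4/5 + 139/500*2/5 + 16/125*3/10 = 781/1250
  d_4[1] = 297/500*1/10 + 139/500*1/2 + 16/125*2/5 = 156/625
  d_4[2] = 297/500*1/10 + 139/500*1/10 + 16/125*3/10 = 157/1250
d_4 = (0=781/1250, 1=156/625, 2=157/1250)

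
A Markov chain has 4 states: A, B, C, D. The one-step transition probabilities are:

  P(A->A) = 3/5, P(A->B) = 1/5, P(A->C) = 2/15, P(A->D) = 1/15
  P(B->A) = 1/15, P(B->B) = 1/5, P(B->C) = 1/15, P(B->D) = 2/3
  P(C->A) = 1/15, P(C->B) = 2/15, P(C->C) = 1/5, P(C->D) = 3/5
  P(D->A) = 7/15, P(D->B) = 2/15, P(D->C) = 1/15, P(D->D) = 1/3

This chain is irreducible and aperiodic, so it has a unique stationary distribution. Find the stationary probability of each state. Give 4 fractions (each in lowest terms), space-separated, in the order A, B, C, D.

The stationary distribution satisfies pi = pi * P, i.e.:
  pi_A = 3/5*pi_A + 1/15*pi_B + 1/15*pi_C + 7/15*pi_D
  pi_B = 1/5*pi_A + 1/5*pi_B + 2/15*pi_C + 2/15*pi_D
  pi_C = 2/15*pi_A + 1/15*pi_B + 1/5*pi_C + 1/15*pi_D
  pi_D = 1/15*pi_A + 2/3*pi_B + 3/5*pi_C + 1/3*pi_D
with normalization: pi_A + pi_B + pi_C + pi_D = 1.

Using the first 3 balance equations plus normalization, the linear system A*pi = b is:
  [-2/5, 1/15, 1/15, 7/15] . pi = 0
  [1/5, -4/5, 2/15, 2/15] . pi = 0
  [2/15, 1/15, -4/5, 1/15] . pi = 0
  [1, 1, 1, 1] . pi = 1

Solving yields:
  pi_A = 517/1264
  pi_B = 435/2528
  pi_C = 137/1264
  pi_D = 785/2528

Verification (pi * P):
  517/1264*3/5 + 435/2528*1/15 + 137/1264*1/15 + 785/2528*7/15 = 517/1264 = pi_A  (ok)
  517/1264*1/5 + 435/2528*1/5 + 137/1264*2/15 + 785/2528*2/15 = 435/2528 = pi_B  (ok)
  517/1264*2/15 + 435/2528*1/15 + 137/1264*1/5 + 785/2528*1/15 = 137/1264 = pi_C  (ok)
  517/1264*1/15 + 435/2528*2/3 + 137/1264*3/5 + 785/2528*1/3 = 785/2528 = pi_D  (ok)

Answer: 517/1264 435/2528 137/1264 785/2528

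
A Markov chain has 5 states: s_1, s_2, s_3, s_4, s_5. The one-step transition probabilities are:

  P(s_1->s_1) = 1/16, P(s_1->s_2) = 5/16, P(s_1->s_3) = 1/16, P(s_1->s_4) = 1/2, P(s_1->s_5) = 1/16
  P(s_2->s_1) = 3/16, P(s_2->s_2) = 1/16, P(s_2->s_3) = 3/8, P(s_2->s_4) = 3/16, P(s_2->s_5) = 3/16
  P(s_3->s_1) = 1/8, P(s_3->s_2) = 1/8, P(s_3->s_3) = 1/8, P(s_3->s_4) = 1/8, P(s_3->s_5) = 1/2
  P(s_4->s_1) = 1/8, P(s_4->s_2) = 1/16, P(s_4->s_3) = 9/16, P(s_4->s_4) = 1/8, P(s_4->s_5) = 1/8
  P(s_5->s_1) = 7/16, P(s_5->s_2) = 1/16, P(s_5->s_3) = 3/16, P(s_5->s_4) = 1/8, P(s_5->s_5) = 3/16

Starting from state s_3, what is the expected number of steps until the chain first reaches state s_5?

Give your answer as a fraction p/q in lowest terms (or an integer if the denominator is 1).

Answer: 584/197

Derivation:
Let h_i = expected steps to first reach s_5 from state i.
Boundary: h_s_5 = 0.
First-step equations for the other states:
  h_s_1 = 1 + 1/16*h_s_1 + 5/16*h_s_2 + 1/16*h_s_3 + 1/2*h_s_4 + 1/16*h_s_5
  h_s_2 = 1 + 3/16*h_s_1 + 1/16*h_s_2 + 3/8*h_s_3 + 3/16*h_s_4 + 3/16*h_s_5
  h_s_3 = 1 + 1/8*h_s_1 + 1/8*h_s_2 + 1/8*h_s_3 + 1/8*h_s_4 + 1/2*h_s_5
  h_s_4 = 1 + 1/8*h_s_1 + 1/16*h_s_2 + 9/16*h_s_3 + 1/8*h_s_4 + 1/8*h_s_5

Substituting h_s_5 = 0 and rearranging gives the linear system (I - Q) h = 1:
  [15/16, -5/16, -1/16, -1/2] . (h_s_1, h_s_2, h_s_3, h_s_4) = 1
  [-3/16, 15/16, -3/8, -3/16] . (h_s_1, h_s_2, h_s_3, h_s_4) = 1
  [-1/8, -1/8, 7/8, -1/8] . (h_s_1, h_s_2, h_s_3, h_s_4) = 1
  [-1/8, -1/16, -9/16, 7/8] . (h_s_1, h_s_2, h_s_3, h_s_4) = 1

Solving yields:
  h_s_1 = 2800/591
  h_s_2 = 7096/1773
  h_s_3 = 584/197
  h_s_4 = 7112/1773

Starting state is s_3, so the expected hitting time is h_s_3 = 584/197.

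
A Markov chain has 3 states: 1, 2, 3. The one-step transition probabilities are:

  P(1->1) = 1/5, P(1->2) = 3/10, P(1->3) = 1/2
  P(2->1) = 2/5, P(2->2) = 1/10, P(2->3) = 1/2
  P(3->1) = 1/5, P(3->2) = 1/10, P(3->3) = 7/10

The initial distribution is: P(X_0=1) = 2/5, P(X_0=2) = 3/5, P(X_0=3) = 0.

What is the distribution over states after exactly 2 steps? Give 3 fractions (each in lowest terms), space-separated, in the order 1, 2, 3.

Answer: 59/250 41/250 3/5

Derivation:
Propagating the distribution step by step (d_{t+1} = d_t * P):
d_0 = (1=2/5, 2=3/5, 3=0)
  d_1[1] = 2/5*1/5 + 3/5*2/5 + 0*1/5 = 8/25
  d_1[2] = 2/5*3/10 + 3/5*1/10 + 0*1/10 = 9/50
  d_1[3] = 2/5*1/2 + 3/5*1/2 + 0*7/10 = 1/2
d_1 = (1=8/25, 2=9/50, 3=1/2)
  d_2[1] = 8/25*1/5 + 9/50*2/5 + 1/2*1/5 = 59/250
  d_2[2] = 8/25*3/10 + 9/50*1/10 + 1/2*1/10 = 41/250
  d_2[3] = 8/25*1/2 + 9/50*1/2 + 1/2*7/10 = 3/5
d_2 = (1=59/250, 2=41/250, 3=3/5)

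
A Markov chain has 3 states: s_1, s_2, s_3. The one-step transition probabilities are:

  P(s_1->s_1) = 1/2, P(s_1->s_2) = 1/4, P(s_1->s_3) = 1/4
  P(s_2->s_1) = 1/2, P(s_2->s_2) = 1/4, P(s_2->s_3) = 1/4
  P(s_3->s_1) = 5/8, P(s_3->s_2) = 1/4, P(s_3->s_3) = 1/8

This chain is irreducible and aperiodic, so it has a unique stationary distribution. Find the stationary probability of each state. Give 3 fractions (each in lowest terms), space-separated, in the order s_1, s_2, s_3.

The stationary distribution satisfies pi = pi * P, i.e.:
  pi_s_1 = 1/2*pi_s_1 + 1/2*pi_s_2 + 5/8*pi_s_3
  pi_s_2 = 1/4*pi_s_1 + 1/4*pi_s_2 + 1/4*pi_s_3
  pi_s_3 = 1/4*pi_s_1 + 1/4*pi_s_2 + 1/8*pi_s_3
with normalization: pi_s_1 + pi_s_2 + pi_s_3 = 1.

Using the first 2 balance equations plus normalization, the linear system A*pi = b is:
  [-1/2, 1/2, 5/8] . pi = 0
  [1/4, -3/4, 1/4] . pi = 0
  [1, 1, 1] . pi = 1

Solving yields:
  pi_s_1 = 19/36
  pi_s_2 = 1/4
  pi_s_3 = 2/9

Verification (pi * P):
  19/36*1/2 + 1/4*1/2 + 2/9*5/8 = 19/36 = pi_s_1  (ok)
  19/36*1/4 + 1/4*1/4 + 2/9*1/4 = 1/4 = pi_s_2  (ok)
  19/36*1/4 + 1/4*1/4 + 2/9*1/8 = 2/9 = pi_s_3  (ok)

Answer: 19/36 1/4 2/9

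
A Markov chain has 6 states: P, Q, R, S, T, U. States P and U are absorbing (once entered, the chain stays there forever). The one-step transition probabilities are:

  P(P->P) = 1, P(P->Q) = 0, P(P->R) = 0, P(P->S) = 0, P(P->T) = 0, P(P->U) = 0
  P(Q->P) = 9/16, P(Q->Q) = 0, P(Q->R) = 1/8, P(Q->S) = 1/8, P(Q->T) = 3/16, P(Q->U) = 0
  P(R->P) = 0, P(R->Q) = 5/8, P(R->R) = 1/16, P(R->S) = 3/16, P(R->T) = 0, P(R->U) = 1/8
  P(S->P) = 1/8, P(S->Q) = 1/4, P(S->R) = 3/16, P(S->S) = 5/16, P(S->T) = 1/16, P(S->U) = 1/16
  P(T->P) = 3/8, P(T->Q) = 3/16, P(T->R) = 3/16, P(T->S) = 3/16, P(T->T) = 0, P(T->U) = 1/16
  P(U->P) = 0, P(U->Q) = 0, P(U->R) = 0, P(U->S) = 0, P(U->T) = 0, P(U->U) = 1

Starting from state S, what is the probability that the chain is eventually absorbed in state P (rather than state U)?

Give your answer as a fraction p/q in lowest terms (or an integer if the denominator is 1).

Answer: 23165/28868

Derivation:
Let a_i = P(absorbed in P | start in state i).
Boundary conditions: a_P = 1, a_U = 0.
For each transient state i, a_i = sum_j P(i->j) * a_j:
  a_Q = 9/16*a_P + 0*a_Q + 1/8*a_R + 1/8*a_S + 3/16*a_T + 0*a_U
  a_R = 0*a_P + 5/8*a_Q + 1/16*a_R + 3/16*a_S + 0*a_T + 1/8*a_U
  a_S = 1/8*a_P + 1/4*a_Q + 3/16*a_R + 5/16*a_S + 1/16*a_T + 1/16*a_U
  a_T = 3/8*a_P + 3/16*a_Q + 3/16*a_R + 3/16*a_S + 0*a_T + 1/16*a_U

Substituting a_P = 1 and a_U = 0, rearrange to (I - Q) a = r where r[i] = P(i -> P):
  [1, -1/8, -1/8, -3/16] . (a_Q, a_R, a_S, a_T) = 9/16
  [-5/8, 15/16, -3/16, 0] . (a_Q, a_R, a_S, a_T) = 0
  [-1/4, -3/16, 11/16, -1/16] . (a_Q, a_R, a_S, a_T) = 1/8
  [-3/16, -3/16, -3/16, 1] . (a_Q, a_R, a_S, a_T) = 3/8

Solving yields:
  a_Q = 13239/14434
  a_R = 22285/28868
  a_S = 23165/28868
  a_T = 6078/7217

Starting state is S, so the absorption probability is a_S = 23165/28868.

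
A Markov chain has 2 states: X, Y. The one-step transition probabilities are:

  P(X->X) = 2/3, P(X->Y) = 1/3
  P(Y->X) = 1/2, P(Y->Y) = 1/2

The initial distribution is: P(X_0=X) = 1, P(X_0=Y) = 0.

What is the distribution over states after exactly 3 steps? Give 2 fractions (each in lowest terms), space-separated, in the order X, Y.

Answer: 65/108 43/108

Derivation:
Propagating the distribution step by step (d_{t+1} = d_t * P):
d_0 = (X=1, Y=0)
  d_1[X] = 1*2/3 + 0*1/2 = 2/3
  d_1[Y] = 1*1/3 + 0*1/2 = 1/3
d_1 = (X=2/3, Y=1/3)
  d_2[X] = 2/3*2/3 + 1/3*1/2 = 11/18
  d_2[Y] = 2/3*1/3 + 1/3*1/2 = 7/18
d_2 = (X=11/18, Y=7/18)
  d_3[X] = 11/18*2/3 + 7/18*1/2 = 65/108
  d_3[Y] = 11/18*1/3 + 7/18*1/2 = 43/108
d_3 = (X=65/108, Y=43/108)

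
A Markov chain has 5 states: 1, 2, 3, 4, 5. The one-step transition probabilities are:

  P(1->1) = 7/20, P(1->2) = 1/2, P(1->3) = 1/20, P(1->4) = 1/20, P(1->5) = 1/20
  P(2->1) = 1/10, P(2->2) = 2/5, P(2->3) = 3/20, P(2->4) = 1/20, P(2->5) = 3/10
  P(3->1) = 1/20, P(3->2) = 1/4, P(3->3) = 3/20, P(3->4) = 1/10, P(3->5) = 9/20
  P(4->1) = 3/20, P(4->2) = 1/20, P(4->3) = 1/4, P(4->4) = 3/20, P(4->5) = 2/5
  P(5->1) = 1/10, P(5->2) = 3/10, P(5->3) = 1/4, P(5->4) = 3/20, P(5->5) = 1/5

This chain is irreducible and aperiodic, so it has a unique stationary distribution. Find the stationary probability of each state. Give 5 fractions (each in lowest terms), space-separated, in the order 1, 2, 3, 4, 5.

The stationary distribution satisfies pi = pi * P, i.e.:
  pi_1 = 7/20*pi_1 + 1/10*pi_2 + 1/20*pi_3 + 3/20*pi_4 + 1/10*pi_5
  pi_2 = 1/2*pi_1 + 2/5*pi_2 + 1/4*pi_3 + 1/20*pi_4 + 3/10*pi_5
  pi_3 = 1/20*pi_1 + 3/20*pi_2 + 3/20*pi_3 + 1/4*pi_4 + 1/4*pi_5
  pi_4 = 1/20*pi_1 + 1/20*pi_2 + 1/10*pi_3 + 3/20*pi_4 + 3/20*pi_5
  pi_5 = 1/20*pi_1 + 3/10*pi_2 + 9/20*pi_3 + 2/5*pi_4 + 1/5*pi_5
with normalization: pi_1 + pi_2 + pi_3 + pi_4 + pi_5 = 1.

Using the first 4 balance equations plus normalization, the linear system A*pi = b is:
  [-13/20, 1/10, 1/20, 3/20, 1/10] . pi = 0
  [1/2, -3/5, 1/4, 1/20, 3/10] . pi = 0
  [1/20, 3/20, -17/20, 1/4, 1/4] . pi = 0
  [1/20, 1/20, 1/10, -17/20, 3/20] . pi = 0
  [1, 1, 1, 1, 1] . pi = 1

Solving yields:
  pi_1 = 7325/57181
  pi_2 = 37221/114362
  pi_3 = 9972/57181
  pi_4 = 5485/57181
  pi_5 = 31577/114362

Verification (pi * P):
  7325/57181*7/20 + 37221/114362*1/10 + 9972/57181*1/20 + 5485/57181*3/20 + 31577/114362*1/10 = 7325/57181 = pi_1  (ok)
  7325/57181*1/2 + 37221/114362*2/5 + 9972/57181*1/4 + 5485/57181*1/20 + 31577/114362*3/10 = 37221/114362 = pi_2  (ok)
  7325/57181*1/20 + 37221/114362*3/20 + 9972/57181*3/20 + 5485/57181*1/4 + 31577/114362*1/4 = 9972/57181 = pi_3  (ok)
  7325/57181*1/20 + 37221/114362*1/20 + 9972/57181*1/10 + 5485/57181*3/20 + 31577/114362*3/20 = 5485/57181 = pi_4  (ok)
  7325/57181*1/20 + 37221/114362*3/10 + 9972/57181*9/20 + 5485/57181*2/5 + 31577/114362*1/5 = 31577/114362 = pi_5  (ok)

Answer: 7325/57181 37221/114362 9972/57181 5485/57181 31577/114362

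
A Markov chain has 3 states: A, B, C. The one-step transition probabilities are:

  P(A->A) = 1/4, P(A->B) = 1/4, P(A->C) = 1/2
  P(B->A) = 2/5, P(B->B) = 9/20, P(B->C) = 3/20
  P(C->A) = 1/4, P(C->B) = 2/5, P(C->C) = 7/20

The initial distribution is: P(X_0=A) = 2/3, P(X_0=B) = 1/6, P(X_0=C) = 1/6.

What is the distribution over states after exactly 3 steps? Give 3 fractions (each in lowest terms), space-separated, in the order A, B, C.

Propagating the distribution step by step (d_{t+1} = d_t * P):
d_0 = (A=2/3, B=1/6, C=1/6)
  d_1[A] = 2/3*1/4 + 1/6*2/5 + 1/6*1/4 = 11/40
  d_1[B] = 2/3*1/4 + 1/6*9/20 + 1/6*2/5 = 37/120
  d_1[C] = 2/3*1/2 + 1/6*3/20 + 1/6*7/20 = 5/12
d_1 = (A=11/40, B=37/120, C=5/12)
  d_2[A] = 11/40*1/4 + 37/120*2/5 + 5/12*1/4 = 237/800
  d_2[B] = 11/40*1/4 + 37/120*9/20 + 5/12*2/5 = 449/1200
  d_2[C] = 11/40*1/2 + 37/120*3/20 + 5/12*7/20 = 791/2400
d_2 = (A=237/800, B=449/1200, C=791/2400)
  d_3[A] = 237/800*1/4 + 449/1200*2/5 + 791/2400*1/4 = 2449/8000
  d_3[B] = 237/800*1/4 + 449/1200*9/20 + 791/2400*2/5 = 3593/9600
  d_3[C] = 237/800*1/2 + 449/1200*3/20 + 791/2400*7/20 = 15341/48000
d_3 = (A=2449/8000, B=3593/9600, C=15341/48000)

Answer: 2449/8000 3593/9600 15341/48000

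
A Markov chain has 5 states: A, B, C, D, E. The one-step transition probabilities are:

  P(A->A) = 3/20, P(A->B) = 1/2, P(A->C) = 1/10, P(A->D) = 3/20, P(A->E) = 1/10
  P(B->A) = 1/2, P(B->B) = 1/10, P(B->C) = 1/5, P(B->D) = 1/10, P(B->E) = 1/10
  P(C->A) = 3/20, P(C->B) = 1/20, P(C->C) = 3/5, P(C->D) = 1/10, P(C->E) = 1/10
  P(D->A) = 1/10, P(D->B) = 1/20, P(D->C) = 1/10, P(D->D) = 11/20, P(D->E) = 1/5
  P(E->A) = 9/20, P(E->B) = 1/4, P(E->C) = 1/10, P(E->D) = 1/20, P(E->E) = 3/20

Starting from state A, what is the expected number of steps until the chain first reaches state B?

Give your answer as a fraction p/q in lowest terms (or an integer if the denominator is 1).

Answer: 11600/3279

Derivation:
Let h_i = expected steps to first reach B from state i.
Boundary: h_B = 0.
First-step equations for the other states:
  h_A = 1 + 3/20*h_A + 1/2*h_B + 1/10*h_C + 3/20*h_D + 1/10*h_E
  h_C = 1 + 3/20*h_A + 1/20*h_B + 3/5*h_C + 1/10*h_D + 1/10*h_E
  h_D = 1 + 1/10*h_A + 1/20*h_B + 1/10*h_C + 11/20*h_D + 1/5*h_E
  h_E = 1 + 9/20*h_A + 1/4*h_B + 1/10*h_C + 1/20*h_D + 3/20*h_E

Substituting h_B = 0 and rearranging gives the linear system (I - Q) h = 1:
  [17/20, -1/10, -3/20, -1/10] . (h_A, h_C, h_D, h_E) = 1
  [-3/20, 2/5, -1/10, -1/10] . (h_A, h_C, h_D, h_E) = 1
  [-1/10, -1/10, 9/20, -1/5] . (h_A, h_C, h_D, h_E) = 1
  [-9/20, -1/10, -1/20, 17/20] . (h_A, h_C, h_D, h_E) = 1

Solving yields:
  h_A = 11600/3279
  h_C = 7045/1093
  h_D = 20650/3279
  h_E = 13700/3279

Starting state is A, so the expected hitting time is h_A = 11600/3279.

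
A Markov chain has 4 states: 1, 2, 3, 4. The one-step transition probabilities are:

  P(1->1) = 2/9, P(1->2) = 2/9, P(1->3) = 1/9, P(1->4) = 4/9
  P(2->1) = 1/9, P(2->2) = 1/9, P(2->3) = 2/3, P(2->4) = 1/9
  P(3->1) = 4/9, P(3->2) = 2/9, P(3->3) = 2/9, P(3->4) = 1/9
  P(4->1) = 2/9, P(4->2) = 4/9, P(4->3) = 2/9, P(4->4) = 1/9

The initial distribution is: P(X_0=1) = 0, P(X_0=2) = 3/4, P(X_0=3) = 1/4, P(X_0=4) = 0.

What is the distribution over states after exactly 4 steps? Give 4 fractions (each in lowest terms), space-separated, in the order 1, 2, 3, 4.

Answer: 6827/26244 715/2916 7837/26244 1715/8748

Derivation:
Propagating the distribution step by step (d_{t+1} = d_t * P):
d_0 = (1=0, 2=3/4, 3=1/4, 4=0)
  d_1[1] = 0*2/9 + 3/4*1/9 + 1/4*4/9 + 0*2/9 = 7/36
  d_1[2] = 0*2/9 + 3/4*1/9 + 1/4*2/9 + 0*4/9 = 5/36
  d_1[3] = 0*1/9 + 3/4*2/3 + 1/4*2/9 + 0*2/9 = 5/9
  d_1[4] = 0*4/9 + 3/4*1/9 + 1/4*1/9 + 0*1/9 = 1/9
d_1 = (1=7/36, 2=5/36, 3=5/9, 4=1/9)
  d_2[1] = 7/36*2/9 + 5/36*1/9 + 5/9*4/9 + 1/9*2/9 = 107/324
  d_2[2] = 7/36*2/9 + 5/36*1/9 + 5/9*2/9 + 1/9*4/9 = 25/108
  d_2[3] = 7/36*1/9 + 5/36*2/3 + 5/9*2/9 + 1/9*2/9 = 85/324
  d_2[4] = 7/36*4/9 + 5/36*1/9 + 5/9*1/9 + 1/9*1/9 = 19/108
d_2 = (1=107/324, 2=25/108, 3=85/324, 4=19/108)
  d_3[1] = 107/324*2/9 + 25/108*1/9 + 85/324*4/9 + 19/108*2/9 = 743/2916
  d_3[2] = 107/324*2/9 + 25/108*1/9 + 85/324*2/9 + 19/108*4/9 = 229/972
  d_3[3] = 107/324*1/9 + 25/108*2/3 + 85/324*2/9 + 19/108*2/9 = 841/2916
  d_3[4] = 107/324*4/9 + 25/108*1/9 + 85/324*1/9 + 19/108*1/9 = 215/972
d_3 = (1=743/2916, 2=229/972, 3=841/2916, 4=215/972)
  d_4[1] = 743/2916*2/9 + 229/972*1/9 + 841/2916*4/9 + 215/972*2/9 = 6827/26244
  d_4[2] = 743/2916*2/9 + 229/972*1/9 + 841/2916*2/9 + 215/972*4/9 = 715/2916
  d_4[3] = 743/2916*1/9 + 229/972*2/3 + 841/2916*2/9 + 215/972*2/9 = 7837/26244
  d_4[4] = 743/2916*4/9 + 229/972*1/9 + 841/2916*1/9 + 215/972*1/9 = 1715/8748
d_4 = (1=6827/26244, 2=715/2916, 3=7837/26244, 4=1715/8748)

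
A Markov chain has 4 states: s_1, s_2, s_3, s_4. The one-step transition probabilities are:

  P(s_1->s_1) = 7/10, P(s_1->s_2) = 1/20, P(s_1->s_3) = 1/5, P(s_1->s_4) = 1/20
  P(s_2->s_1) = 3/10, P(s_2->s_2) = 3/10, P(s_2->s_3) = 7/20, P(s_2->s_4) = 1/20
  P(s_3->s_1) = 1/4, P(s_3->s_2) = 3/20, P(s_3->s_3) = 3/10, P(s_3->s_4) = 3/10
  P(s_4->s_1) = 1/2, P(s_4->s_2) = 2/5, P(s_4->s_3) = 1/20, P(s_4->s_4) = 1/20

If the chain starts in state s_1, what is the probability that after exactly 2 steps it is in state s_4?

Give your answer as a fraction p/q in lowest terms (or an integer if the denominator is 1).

Computing P^2 by repeated multiplication:
P^1 =
  s_1: [7/10, 1/20, 1/5, 1/20]
  s_2: [3/10, 3/10, 7/20, 1/20]
  s_3: [1/4, 3/20, 3/10, 3/10]
  s_4: [1/2, 2/5, 1/20, 1/20]
P^2 =
  s_1: [29/50, 1/10, 11/50, 1/10]
  s_2: [33/80, 71/400, 109/400, 11/80]
  s_3: [89/200, 89/400, 83/400, 1/8]
  s_4: [203/400, 69/400, 103/400, 1/16]

(P^2)[s_1 -> s_4] = 1/10

Answer: 1/10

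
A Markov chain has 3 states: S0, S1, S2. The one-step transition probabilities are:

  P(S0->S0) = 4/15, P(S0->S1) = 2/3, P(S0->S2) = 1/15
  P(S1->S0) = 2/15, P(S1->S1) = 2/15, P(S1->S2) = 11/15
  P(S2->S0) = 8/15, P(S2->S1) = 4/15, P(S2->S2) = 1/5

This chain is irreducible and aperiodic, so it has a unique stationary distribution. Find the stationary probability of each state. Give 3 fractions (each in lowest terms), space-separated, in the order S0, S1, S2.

Answer: 112/359 124/359 123/359

Derivation:
The stationary distribution satisfies pi = pi * P, i.e.:
  pi_S0 = 4/15*pi_S0 + 2/15*pi_S1 + 8/15*pi_S2
  pi_S1 = 2/3*pi_S0 + 2/15*pi_S1 + 4/15*pi_S2
  pi_S2 = 1/15*pi_S0 + 11/15*pi_S1 + 1/5*pi_S2
with normalization: pi_S0 + pi_S1 + pi_S2 = 1.

Using the first 2 balance equations plus normalization, the linear system A*pi = b is:
  [-11/15, 2/15, 8/15] . pi = 0
  [2/3, -13/15, 4/15] . pi = 0
  [1, 1, 1] . pi = 1

Solving yields:
  pi_S0 = 112/359
  pi_S1 = 124/359
  pi_S2 = 123/359

Verification (pi * P):
  112/359*4/15 + 124/359*2/15 + 123/359*8/15 = 112/359 = pi_S0  (ok)
  112/359*2/3 + 124/359*2/15 + 123/359*4/15 = 124/359 = pi_S1  (ok)
  112/359*1/15 + 124/359*11/15 + 123/359*1/5 = 123/359 = pi_S2  (ok)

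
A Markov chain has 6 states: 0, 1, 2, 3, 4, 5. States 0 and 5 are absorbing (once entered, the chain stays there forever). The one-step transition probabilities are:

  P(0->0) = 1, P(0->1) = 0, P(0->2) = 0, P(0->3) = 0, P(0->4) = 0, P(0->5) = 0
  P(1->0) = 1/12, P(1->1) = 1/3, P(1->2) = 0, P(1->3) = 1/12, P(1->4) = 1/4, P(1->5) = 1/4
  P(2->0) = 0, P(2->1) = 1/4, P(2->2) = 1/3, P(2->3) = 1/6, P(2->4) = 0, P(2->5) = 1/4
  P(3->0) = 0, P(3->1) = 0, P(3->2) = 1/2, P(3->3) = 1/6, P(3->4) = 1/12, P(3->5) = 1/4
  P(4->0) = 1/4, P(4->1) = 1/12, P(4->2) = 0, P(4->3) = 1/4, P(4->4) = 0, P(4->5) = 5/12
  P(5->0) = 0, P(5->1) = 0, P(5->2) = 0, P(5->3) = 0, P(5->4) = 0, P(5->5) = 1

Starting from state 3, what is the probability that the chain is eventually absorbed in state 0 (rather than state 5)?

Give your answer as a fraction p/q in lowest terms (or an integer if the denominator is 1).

Answer: 17/169

Derivation:
Let a_i = P(absorbed in 0 | start in state i).
Boundary conditions: a_0 = 1, a_5 = 0.
For each transient state i, a_i = sum_j P(i->j) * a_j:
  a_1 = 1/12*a_0 + 1/3*a_1 + 0*a_2 + 1/12*a_3 + 1/4*a_4 + 1/4*a_5
  a_2 = 0*a_0 + 1/4*a_1 + 1/3*a_2 + 1/6*a_3 + 0*a_4 + 1/4*a_5
  a_3 = 0*a_0 + 0*a_1 + 1/2*a_2 + 1/6*a_3 + 1/12*a_4 + 1/4*a_5
  a_4 = 1/4*a_0 + 1/12*a_1 + 0*a_2 + 1/4*a_3 + 0*a_4 + 5/12*a_5

Substituting a_0 = 1 and a_5 = 0, rearrange to (I - Q) a = r where r[i] = P(i -> 0):
  [2/3, 0, -1/12, -1/4] . (a_1, a_2, a_3, a_4) = 1/12
  [-1/4, 2/3, -1/6, 0] . (a_1, a_2, a_3, a_4) = 0
  [0, -1/2, 5/6, -1/12] . (a_1, a_2, a_3, a_4) = 0
  [-1/12, 0, -1/4, 1] . (a_1, a_2, a_3, a_4) = 1/4

Solving yields:
  a_1 = 42/169
  a_2 = 20/169
  a_3 = 17/169
  a_4 = 50/169

Starting state is 3, so the absorption probability is a_3 = 17/169.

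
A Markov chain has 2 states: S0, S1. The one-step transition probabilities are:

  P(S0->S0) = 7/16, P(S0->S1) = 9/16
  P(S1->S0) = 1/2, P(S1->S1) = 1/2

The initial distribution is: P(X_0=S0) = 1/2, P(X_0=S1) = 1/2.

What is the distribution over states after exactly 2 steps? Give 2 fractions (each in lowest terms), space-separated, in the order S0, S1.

Propagating the distribution step by step (d_{t+1} = d_t * P):
d_0 = (S0=1/2, S1=1/2)
  d_1[S0] = 1/2*7/16 + 1/2*1/2 = 15/32
  d_1[S1] = 1/2*9/16 + 1/2*1/2 = 17/32
d_1 = (S0=15/32, S1=17/32)
  d_2[S0] = 15/32*7/16 + 17/32*1/2 = 241/512
  d_2[S1] = 15/32*9/16 + 17/32*1/2 = 271/512
d_2 = (S0=241/512, S1=271/512)

Answer: 241/512 271/512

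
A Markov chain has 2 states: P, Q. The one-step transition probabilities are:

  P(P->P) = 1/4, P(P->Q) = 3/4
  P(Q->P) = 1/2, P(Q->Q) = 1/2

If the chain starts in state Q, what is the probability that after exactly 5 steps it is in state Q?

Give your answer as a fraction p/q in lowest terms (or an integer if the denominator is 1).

Computing P^5 by repeated multiplication:
P^1 =
  P: [1/4, 3/4]
  Q: [1/2, 1/2]
P^2 =
  P: [7/16, 9/16]
  Q: [3/8, 5/8]
P^3 =
  P: [25/64, 39/64]
  Q: [13/32, 19/32]
P^4 =
  P: [103/256, 153/256]
  Q: [51/128, 77/128]
P^5 =
  P: [409/1024, 615/1024]
  Q: [205/512, 307/512]

(P^5)[Q -> Q] = 307/512

Answer: 307/512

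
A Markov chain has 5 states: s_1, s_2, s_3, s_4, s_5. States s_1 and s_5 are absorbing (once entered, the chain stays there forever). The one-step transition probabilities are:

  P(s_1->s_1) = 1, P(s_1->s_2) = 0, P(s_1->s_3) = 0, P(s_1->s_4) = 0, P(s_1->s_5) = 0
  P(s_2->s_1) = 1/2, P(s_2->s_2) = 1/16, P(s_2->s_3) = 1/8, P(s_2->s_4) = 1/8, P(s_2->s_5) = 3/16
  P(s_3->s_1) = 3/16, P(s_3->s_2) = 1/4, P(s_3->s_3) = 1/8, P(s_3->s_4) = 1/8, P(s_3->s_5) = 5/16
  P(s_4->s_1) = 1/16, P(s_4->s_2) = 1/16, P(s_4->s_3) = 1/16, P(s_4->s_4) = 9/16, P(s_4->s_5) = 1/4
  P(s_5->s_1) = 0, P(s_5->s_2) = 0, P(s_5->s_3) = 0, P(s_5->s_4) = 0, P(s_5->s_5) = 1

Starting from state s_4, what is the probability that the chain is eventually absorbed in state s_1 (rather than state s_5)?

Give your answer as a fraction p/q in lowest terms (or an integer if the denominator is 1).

Answer: 397/1344

Derivation:
Let a_i = P(absorbed in s_1 | start in state i).
Boundary conditions: a_s_1 = 1, a_s_5 = 0.
For each transient state i, a_i = sum_j P(i->j) * a_j:
  a_s_2 = 1/2*a_s_1 + 1/16*a_s_2 + 1/8*a_s_3 + 1/8*a_s_4 + 3/16*a_s_5
  a_s_3 = 3/16*a_s_1 + 1/4*a_s_2 + 1/8*a_s_3 + 1/8*a_s_4 + 5/16*a_s_5
  a_s_4 = 1/16*a_s_1 + 1/16*a_s_2 + 1/16*a_s_3 + 9/16*a_s_4 + 1/4*a_s_5

Substituting a_s_1 = 1 and a_s_5 = 0, rearrange to (I - Q) a = r where r[i] = P(i -> s_1):
  [15/16, -1/8, -1/8] . (a_s_2, a_s_3, a_s_4) = 1/2
  [-1/4, 7/8, -1/8] . (a_s_2, a_s_3, a_s_4) = 3/16
  [-1/16, -1/16, 7/16] . (a_s_2, a_s_3, a_s_4) = 1/16

Solving yields:
  a_s_2 = 53/84
  a_s_3 = 587/1344
  a_s_4 = 397/1344

Starting state is s_4, so the absorption probability is a_s_4 = 397/1344.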